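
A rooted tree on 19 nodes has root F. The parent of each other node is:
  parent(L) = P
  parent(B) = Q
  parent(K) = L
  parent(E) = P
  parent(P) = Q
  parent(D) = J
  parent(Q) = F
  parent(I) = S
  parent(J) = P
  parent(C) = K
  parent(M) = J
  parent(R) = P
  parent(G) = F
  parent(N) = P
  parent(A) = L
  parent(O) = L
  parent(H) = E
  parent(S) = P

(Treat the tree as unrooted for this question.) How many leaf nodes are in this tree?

11

The leaves are A, B, C, D, G, H, I, M, N, O, R.
That is 11 leaves.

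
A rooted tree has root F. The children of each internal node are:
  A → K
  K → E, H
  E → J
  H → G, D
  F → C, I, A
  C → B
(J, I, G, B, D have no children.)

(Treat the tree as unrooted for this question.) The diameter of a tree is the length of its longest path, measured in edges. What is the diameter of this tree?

6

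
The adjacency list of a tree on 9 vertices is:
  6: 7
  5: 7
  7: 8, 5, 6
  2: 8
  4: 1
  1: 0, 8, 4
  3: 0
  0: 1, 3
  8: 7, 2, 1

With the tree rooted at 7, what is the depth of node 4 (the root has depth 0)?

7 – 8 – 1 – 4 — 3 edges.

3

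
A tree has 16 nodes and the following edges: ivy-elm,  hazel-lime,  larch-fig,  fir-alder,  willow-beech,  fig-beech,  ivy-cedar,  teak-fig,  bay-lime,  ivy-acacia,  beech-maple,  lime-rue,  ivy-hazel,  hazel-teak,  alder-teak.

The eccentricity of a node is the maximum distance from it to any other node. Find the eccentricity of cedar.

6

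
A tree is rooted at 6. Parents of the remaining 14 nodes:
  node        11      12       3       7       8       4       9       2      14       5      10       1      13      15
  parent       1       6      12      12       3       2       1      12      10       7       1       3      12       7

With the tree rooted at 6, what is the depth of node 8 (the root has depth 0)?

Climbing from 8 to the root: 8–3–12–6. That's 3 steps.

3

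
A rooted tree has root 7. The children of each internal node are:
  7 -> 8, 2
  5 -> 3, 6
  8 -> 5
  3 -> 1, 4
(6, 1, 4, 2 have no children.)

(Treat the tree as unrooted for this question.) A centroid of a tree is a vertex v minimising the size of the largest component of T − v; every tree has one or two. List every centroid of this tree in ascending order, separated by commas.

5

Removing 5 splits the tree into components of sizes 3, 3, 1; the largest is 3 ≤ ⌊8/2⌋ = 4.
No neighbour of 5 does as well, so 5 is the unique centroid.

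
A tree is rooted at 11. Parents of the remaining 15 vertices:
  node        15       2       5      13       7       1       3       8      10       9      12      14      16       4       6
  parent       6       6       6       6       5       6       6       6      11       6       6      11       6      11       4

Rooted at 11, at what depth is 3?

Climbing from 3 to the root: 3 – 6 – 4 – 11. That's 3 steps.

3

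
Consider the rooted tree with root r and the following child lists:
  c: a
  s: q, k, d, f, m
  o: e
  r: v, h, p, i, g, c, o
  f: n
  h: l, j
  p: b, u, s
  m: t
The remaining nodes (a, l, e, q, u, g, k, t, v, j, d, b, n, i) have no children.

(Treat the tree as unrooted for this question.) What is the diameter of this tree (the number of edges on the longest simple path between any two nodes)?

6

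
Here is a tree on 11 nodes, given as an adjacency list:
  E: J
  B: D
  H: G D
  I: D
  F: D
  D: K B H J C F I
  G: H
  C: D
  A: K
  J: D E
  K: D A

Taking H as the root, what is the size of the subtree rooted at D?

Descendants of D (including itself): D, F, K, I, J, B, C, A, E. That's 9.

9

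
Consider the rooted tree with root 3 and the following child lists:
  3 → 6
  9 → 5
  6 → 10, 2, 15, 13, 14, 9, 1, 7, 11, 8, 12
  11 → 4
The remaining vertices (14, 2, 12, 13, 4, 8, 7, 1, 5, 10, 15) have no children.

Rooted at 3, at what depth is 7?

2

Path from 3 to 7: 3 → 6 → 7, which has 2 edges.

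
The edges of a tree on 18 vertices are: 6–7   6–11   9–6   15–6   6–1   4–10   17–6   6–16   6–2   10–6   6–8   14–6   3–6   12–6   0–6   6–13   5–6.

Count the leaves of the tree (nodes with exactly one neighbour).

Exactly 16 nodes have a single neighbour: 0, 1, 2, 3, 4, 5, 7, 8, 9, 11, 12, 13, 14, 15, 16, 17.

16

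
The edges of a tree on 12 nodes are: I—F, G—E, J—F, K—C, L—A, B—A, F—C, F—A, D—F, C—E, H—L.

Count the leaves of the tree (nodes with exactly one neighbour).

7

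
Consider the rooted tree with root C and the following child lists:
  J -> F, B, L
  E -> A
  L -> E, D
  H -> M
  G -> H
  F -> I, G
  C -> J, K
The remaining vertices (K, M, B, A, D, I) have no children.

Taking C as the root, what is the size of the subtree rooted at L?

4

Descendants of L (including itself): L, E, D, A. That's 4.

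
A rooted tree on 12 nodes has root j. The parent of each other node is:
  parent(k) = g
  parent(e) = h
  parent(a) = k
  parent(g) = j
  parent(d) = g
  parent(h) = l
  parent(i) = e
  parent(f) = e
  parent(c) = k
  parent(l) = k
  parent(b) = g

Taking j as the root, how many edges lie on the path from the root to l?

j – g – k – l — 3 edges.

3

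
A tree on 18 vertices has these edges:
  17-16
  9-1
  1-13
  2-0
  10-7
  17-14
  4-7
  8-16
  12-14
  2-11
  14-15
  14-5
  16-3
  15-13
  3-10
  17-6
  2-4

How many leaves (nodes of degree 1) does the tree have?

Exactly 7 nodes have a single neighbour: 0, 5, 6, 8, 9, 11, 12.

7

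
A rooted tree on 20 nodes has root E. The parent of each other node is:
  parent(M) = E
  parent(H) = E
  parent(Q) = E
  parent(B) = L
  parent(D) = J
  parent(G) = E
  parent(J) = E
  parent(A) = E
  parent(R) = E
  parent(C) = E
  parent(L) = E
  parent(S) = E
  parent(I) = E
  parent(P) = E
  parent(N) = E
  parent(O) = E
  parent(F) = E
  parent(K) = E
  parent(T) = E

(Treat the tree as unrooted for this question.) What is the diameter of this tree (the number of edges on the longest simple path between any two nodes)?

BFS from B reaches D last, at distance 4; BFS from D confirms no node is farther.
Path: B–L–E–J–D.

4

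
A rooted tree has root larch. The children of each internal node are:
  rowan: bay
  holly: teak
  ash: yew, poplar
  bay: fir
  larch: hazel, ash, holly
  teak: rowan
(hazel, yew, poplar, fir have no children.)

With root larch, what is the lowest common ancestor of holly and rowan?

Path holly→root: holly larch; path rowan→root: rowan teak holly larch.
First common node: holly.

holly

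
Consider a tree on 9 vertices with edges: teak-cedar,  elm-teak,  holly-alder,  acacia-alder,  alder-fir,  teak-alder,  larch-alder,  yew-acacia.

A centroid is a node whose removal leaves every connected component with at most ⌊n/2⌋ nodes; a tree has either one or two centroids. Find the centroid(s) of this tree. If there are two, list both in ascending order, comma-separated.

alder

If alder is removed the pieces have sizes 3, 2, 1, 1, 1, all ≤ ⌊9/2⌋ = 4.
No neighbour of alder does as well, so alder is the unique centroid.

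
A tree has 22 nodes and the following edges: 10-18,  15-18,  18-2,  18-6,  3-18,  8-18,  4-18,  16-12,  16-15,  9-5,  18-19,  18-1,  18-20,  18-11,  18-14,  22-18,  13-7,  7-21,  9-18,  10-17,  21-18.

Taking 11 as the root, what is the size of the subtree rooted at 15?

Descendants of 15 (including itself): 15, 16, 12. That's 3.

3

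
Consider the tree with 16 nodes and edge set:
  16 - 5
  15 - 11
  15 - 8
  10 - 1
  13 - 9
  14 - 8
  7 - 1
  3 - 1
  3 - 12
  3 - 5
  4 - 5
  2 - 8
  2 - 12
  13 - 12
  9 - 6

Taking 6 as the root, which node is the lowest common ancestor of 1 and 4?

Path 1→root: 1 3 12 13 9 6; path 4→root: 4 5 3 12 13 9 6.
First common node: 3.

3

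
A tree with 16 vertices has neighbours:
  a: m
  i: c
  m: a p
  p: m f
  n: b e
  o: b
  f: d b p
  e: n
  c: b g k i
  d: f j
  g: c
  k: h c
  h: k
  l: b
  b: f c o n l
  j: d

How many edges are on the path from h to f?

The path is h–k–c–b–f, which has 4 edges.

4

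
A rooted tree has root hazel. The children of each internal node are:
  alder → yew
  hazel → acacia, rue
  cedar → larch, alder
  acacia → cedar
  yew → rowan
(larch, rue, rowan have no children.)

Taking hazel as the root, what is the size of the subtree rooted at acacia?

Descendants of acacia (including itself): acacia, cedar, alder, larch, yew, rowan. That's 6.

6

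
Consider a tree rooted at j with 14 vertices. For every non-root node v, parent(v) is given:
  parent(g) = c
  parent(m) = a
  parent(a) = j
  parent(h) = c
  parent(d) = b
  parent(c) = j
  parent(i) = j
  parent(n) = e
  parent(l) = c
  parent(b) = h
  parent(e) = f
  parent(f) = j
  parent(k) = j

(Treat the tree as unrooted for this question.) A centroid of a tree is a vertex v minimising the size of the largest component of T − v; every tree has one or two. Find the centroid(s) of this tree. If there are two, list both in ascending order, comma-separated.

Removing j splits the tree into components of sizes 6, 3, 2, 1, 1; the largest is 6 ≤ ⌊14/2⌋ = 7.
No neighbour of j does as well, so j is the unique centroid.

j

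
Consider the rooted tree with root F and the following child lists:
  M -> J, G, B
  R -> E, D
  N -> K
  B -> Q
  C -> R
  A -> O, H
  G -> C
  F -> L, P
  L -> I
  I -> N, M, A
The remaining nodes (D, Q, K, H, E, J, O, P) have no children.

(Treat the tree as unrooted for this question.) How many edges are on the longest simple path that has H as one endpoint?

A farthest node from H is D (E also at distance 7).
The path H-A-I-M-G-C-R-D has 7 edges.

7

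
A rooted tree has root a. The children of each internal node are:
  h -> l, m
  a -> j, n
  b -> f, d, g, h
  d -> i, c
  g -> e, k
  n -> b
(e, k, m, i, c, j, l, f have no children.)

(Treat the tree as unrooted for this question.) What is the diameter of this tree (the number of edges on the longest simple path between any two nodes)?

A longest path is j - a - n - b - d - c, with 5 edges.

5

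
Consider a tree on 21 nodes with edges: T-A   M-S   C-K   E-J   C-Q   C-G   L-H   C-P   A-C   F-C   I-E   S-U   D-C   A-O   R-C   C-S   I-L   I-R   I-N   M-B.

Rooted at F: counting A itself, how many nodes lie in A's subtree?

The subtree rooted at A contains: A, T, O — 3 nodes.

3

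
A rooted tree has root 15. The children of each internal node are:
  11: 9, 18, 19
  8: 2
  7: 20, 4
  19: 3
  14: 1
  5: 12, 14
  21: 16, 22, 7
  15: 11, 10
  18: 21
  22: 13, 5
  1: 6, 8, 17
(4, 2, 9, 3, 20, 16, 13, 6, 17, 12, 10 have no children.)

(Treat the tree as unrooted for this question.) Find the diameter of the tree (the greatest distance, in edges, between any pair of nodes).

BFS from 3 reaches 2 last, at distance 10; BFS from 2 confirms no node is farther.
Path: 3 – 19 – 11 – 18 – 21 – 22 – 5 – 14 – 1 – 8 – 2.

10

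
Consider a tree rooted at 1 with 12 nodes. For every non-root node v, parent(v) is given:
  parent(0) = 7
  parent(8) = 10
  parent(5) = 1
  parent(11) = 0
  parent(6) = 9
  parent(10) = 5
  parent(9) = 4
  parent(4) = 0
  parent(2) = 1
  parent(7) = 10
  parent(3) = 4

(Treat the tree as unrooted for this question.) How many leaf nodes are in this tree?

5

The leaves are 2, 3, 6, 8, 11.
That is 5 leaves.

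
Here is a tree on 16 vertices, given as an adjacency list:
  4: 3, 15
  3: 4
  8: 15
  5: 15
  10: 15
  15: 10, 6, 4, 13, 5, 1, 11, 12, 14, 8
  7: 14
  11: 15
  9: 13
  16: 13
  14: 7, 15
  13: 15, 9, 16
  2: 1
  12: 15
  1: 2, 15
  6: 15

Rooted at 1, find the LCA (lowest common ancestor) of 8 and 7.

Path 8→root: 8 15 1; path 7→root: 7 14 15 1.
First common node: 15.

15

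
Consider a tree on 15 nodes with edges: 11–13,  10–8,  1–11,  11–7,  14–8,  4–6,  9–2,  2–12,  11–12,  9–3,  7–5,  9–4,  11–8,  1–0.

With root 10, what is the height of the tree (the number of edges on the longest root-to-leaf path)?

6 sits deepest: 10 → 8 → 11 → 12 → 2 → 9 → 4 → 6 — 7 edges from the root.

7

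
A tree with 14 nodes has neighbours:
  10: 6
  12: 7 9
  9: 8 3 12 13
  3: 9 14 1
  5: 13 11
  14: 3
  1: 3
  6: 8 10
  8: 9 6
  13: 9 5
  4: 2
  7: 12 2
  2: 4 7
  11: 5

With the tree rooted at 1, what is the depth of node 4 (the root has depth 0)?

Climbing from 4 to the root: 4–2–7–12–9–3–1. That's 6 steps.

6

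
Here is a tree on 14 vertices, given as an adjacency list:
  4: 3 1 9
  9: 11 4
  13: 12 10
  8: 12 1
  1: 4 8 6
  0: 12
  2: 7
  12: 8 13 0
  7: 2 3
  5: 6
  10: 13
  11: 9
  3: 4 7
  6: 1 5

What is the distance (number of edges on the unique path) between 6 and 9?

3

6 – 1 – 4 – 9: 3 edges.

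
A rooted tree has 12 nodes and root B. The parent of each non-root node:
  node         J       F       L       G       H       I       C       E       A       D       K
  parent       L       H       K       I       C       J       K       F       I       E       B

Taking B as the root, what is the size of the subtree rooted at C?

5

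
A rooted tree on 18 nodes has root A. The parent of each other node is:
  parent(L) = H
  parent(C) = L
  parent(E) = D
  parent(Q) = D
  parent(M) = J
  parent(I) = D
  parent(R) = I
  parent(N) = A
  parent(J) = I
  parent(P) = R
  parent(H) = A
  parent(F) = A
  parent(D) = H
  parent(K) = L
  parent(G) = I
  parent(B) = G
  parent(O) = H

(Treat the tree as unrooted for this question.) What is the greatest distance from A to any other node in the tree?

A farthest node from A is P (B, M also at distance 5).
The path A-H-D-I-R-P has 5 edges.

5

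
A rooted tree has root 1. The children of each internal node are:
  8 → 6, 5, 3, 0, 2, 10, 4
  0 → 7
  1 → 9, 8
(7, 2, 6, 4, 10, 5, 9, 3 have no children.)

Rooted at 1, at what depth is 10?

2

Path from 1 to 10: 1 – 8 – 10, which has 2 edges.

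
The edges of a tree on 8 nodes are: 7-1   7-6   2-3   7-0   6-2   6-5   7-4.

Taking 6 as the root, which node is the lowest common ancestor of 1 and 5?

Path 1→root: 1 7 6; path 5→root: 5 6.
First common node: 6.

6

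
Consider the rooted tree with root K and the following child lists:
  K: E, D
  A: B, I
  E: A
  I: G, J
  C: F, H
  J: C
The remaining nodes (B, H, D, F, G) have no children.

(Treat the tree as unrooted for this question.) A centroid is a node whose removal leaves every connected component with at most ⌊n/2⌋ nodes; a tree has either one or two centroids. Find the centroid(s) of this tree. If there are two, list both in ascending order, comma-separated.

Removing I splits the tree into components of sizes 5, 4, 1; the largest is 5 ≤ ⌊11/2⌋ = 5.
Every other node leaves some component of size > 5, so the centroid is unique.

I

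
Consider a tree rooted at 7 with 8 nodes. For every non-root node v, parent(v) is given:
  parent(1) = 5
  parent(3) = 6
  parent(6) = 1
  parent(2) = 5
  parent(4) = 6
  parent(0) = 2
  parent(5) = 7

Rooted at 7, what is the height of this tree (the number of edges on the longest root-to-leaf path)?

The longest root-to-leaf path is 7 – 5 – 1 – 6 – 4 (4 edges).

4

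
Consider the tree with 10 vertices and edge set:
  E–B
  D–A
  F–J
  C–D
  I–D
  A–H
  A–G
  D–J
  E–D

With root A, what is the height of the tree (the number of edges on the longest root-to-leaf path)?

3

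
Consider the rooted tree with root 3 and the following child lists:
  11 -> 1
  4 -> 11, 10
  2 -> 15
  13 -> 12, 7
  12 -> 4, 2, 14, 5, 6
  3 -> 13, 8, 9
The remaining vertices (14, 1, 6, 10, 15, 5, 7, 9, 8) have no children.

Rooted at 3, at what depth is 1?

Climbing from 1 to the root: 1–11–4–12–13–3. That's 5 steps.

5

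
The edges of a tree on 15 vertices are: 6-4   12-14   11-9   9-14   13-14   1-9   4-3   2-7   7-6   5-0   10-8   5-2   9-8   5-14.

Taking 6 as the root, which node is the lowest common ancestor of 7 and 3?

6

7's ancestor chain is 7, 6 and 3's is 3, 4, 6; they first meet at 6.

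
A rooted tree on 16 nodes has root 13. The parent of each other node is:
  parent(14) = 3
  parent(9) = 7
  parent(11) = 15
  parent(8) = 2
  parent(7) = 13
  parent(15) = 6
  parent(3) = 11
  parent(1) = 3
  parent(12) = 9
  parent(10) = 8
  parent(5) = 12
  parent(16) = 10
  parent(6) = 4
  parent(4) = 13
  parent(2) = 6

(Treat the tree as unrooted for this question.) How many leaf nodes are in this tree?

4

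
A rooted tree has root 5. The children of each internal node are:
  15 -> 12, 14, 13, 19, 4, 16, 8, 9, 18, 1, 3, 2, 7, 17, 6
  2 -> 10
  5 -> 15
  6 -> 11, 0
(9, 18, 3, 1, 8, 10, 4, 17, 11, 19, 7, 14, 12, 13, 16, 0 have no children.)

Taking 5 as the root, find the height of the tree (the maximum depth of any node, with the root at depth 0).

A deepest node is 11, reached by 5-15-6-11.
That path has 3 edges, so the height is 3.

3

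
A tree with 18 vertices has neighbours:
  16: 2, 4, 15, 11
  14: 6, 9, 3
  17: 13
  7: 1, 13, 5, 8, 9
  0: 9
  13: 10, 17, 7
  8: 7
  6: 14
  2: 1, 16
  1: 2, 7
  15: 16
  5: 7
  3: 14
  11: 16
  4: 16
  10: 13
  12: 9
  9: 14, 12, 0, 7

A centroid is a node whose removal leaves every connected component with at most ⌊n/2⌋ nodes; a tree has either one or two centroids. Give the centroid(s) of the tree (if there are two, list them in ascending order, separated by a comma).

7

Removing 7 splits the tree into components of sizes 6, 6, 3, 1, 1; the largest is 6 ≤ ⌊18/2⌋ = 9.
Every other node leaves some component of size > 9, so the centroid is unique.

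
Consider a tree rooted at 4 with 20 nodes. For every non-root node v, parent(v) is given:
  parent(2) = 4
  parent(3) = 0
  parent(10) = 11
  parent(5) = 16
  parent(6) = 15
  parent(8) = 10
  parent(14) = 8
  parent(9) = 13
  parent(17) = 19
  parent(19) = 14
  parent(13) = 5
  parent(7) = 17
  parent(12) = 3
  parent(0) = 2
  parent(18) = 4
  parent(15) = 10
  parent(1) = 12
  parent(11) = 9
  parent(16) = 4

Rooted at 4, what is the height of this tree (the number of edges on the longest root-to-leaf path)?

7 sits deepest: 4–16–5–13–9–11–10–8–14–19–17–7 — 11 edges from the root.

11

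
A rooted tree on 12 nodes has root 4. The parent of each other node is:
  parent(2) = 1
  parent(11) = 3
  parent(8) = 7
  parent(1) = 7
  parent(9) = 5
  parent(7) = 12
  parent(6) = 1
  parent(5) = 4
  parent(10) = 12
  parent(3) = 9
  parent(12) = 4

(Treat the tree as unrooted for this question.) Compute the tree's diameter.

8

BFS from 6 reaches 11 last, at distance 8; BFS from 11 confirms no node is farther.
Path: 6-1-7-12-4-5-9-3-11.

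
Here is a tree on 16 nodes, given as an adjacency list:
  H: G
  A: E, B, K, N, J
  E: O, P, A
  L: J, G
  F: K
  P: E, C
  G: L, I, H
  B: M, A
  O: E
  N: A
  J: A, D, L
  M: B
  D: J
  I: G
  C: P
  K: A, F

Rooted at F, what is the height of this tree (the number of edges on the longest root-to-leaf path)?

6

A deepest node is I, reached by F-K-A-J-L-G-I.
That path has 6 edges, so the height is 6.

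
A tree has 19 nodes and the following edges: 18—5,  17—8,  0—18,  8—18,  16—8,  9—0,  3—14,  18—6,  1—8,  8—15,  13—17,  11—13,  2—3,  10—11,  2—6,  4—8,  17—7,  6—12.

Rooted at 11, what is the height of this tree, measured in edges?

A deepest node is 14, reached by 11-13-17-8-18-6-2-3-14.
That path has 8 edges, so the height is 8.

8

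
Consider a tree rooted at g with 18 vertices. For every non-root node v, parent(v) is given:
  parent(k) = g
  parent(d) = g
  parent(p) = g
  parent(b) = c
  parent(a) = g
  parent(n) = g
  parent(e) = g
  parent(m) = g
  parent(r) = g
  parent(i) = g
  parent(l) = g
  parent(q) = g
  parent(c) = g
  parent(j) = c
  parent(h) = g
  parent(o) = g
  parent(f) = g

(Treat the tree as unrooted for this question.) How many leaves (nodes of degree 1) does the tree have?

16

Exactly 16 nodes have a single neighbour: a, b, d, e, f, h, i, j, k, l, m, n, o, p, q, r.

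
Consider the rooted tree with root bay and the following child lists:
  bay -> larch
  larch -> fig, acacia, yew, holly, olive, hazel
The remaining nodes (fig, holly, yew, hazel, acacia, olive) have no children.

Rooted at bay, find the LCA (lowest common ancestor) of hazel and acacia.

Ancestors of hazel (toward the root): hazel, larch, bay.
Ancestors of acacia: acacia, larch, bay.
The deepest node appearing in both lists is larch.

larch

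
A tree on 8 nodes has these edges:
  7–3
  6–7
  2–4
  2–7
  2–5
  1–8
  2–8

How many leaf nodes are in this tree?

5

Exactly 5 nodes have a single neighbour: 1, 3, 4, 5, 6.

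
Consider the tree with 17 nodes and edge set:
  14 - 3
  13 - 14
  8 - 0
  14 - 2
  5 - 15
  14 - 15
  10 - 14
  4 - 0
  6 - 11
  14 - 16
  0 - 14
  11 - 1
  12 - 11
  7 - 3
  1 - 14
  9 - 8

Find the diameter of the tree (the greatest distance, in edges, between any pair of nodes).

6

A longest path is 9 - 8 - 0 - 14 - 1 - 11 - 6, with 6 edges.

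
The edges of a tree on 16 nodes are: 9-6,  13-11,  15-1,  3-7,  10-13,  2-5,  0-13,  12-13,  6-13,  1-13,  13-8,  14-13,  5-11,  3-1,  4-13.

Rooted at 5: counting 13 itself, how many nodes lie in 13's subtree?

13

13's subtree: {13, 1, 12, 4, 10, 0, 6, 8, 14, 3, 15, 9, 7}, size 13.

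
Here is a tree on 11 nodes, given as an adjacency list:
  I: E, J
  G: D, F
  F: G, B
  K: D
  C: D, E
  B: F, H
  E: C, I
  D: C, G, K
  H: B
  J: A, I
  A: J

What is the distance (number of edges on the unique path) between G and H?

3

G - F - B - H: 3 edges.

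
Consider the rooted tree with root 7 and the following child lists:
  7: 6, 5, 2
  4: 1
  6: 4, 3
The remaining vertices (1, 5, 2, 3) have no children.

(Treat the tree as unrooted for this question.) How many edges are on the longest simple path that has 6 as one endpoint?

2

The node farthest from 6 is 2 (1, 5 also at distance 2), via 6-7-2 — 2 edges.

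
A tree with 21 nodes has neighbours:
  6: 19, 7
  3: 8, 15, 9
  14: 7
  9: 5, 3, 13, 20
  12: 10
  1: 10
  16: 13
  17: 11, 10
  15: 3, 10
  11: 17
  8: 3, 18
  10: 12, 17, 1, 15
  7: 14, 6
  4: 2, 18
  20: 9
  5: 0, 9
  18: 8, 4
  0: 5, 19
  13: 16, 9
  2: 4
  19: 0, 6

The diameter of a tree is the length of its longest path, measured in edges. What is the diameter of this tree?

A longest path is 14-7-6-19-0-5-9-3-8-18-4-2, with 11 edges.

11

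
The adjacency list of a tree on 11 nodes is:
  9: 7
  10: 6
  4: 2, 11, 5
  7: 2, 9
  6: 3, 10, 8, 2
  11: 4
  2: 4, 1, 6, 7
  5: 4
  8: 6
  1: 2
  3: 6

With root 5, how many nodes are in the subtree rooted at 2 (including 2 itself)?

8

Descendants of 2 (including itself): 2, 6, 7, 1, 8, 3, 10, 9. That's 8.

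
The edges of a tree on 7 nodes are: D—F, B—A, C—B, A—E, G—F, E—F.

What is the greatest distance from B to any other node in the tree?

4

The node farthest from B is D (G also at distance 4), via B – A – E – F – D — 4 edges.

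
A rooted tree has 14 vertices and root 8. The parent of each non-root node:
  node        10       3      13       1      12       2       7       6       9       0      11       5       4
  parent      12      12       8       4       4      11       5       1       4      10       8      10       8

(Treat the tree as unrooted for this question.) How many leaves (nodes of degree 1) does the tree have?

7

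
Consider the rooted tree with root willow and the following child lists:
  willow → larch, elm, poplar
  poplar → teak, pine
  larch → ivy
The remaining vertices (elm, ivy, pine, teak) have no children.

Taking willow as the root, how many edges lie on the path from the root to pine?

2

Path from willow to pine: willow – poplar – pine, which has 2 edges.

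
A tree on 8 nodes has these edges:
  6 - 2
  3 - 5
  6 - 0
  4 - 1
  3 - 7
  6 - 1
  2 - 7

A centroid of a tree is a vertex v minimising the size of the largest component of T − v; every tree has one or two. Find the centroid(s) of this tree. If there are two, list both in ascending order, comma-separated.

Delete 6: the remaining components have sizes 4, 2, 1. Max 4 ≤ 4, so 6 is a centroid.
Its neighbour 2 also leaves a largest component of size 4, so both are centroids.

2, 6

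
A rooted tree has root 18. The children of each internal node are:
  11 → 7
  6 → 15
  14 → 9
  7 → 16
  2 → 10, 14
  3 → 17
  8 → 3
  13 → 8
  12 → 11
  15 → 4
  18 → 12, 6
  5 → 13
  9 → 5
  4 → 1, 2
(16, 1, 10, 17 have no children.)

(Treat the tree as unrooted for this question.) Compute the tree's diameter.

15

A longest path is 16 - 7 - 11 - 12 - 18 - 6 - 15 - 4 - 2 - 14 - 9 - 5 - 13 - 8 - 3 - 17, with 15 edges.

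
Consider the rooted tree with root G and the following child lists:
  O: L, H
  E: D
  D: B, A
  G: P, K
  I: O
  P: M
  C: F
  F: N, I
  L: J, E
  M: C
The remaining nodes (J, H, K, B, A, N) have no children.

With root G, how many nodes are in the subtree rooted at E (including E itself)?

4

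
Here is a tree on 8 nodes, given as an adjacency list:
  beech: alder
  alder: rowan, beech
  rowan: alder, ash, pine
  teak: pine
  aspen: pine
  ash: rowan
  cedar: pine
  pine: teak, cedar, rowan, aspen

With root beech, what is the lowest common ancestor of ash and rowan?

rowan

ash's ancestor chain is ash, rowan, alder, beech and rowan's is rowan, alder, beech; they first meet at rowan.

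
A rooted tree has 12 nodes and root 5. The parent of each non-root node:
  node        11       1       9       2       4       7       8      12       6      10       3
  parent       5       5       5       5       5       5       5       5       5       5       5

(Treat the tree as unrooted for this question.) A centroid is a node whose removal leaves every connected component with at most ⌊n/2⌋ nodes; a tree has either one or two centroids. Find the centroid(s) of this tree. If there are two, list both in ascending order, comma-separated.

5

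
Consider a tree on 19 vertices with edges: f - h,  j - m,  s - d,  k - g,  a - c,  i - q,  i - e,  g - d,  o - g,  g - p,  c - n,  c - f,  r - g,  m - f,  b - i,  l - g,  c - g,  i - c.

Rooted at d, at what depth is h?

d–g–c–f–h — 4 edges.

4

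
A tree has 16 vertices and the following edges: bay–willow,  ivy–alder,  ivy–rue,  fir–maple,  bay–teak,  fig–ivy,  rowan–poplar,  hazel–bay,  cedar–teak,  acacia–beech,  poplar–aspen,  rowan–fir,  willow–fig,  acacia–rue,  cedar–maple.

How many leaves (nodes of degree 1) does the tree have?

The leaves are alder, aspen, beech, hazel.
That is 4 leaves.

4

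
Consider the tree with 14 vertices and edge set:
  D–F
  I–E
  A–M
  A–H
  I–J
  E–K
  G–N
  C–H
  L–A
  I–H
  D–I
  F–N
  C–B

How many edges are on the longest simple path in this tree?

7

BFS from G reaches L last, at distance 7; BFS from L confirms no node is farther.
Path: G – N – F – D – I – H – A – L.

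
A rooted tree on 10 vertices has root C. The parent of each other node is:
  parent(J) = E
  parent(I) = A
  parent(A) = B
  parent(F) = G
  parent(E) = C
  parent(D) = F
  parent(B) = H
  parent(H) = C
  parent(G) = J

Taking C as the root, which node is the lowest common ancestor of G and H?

G's ancestor chain is G, J, E, C and H's is H, C; they first meet at C.

C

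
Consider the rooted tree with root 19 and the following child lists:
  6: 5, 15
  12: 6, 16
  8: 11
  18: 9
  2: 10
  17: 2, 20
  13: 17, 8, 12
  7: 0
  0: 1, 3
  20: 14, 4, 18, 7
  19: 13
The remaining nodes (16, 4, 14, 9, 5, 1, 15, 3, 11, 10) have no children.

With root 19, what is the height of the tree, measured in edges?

6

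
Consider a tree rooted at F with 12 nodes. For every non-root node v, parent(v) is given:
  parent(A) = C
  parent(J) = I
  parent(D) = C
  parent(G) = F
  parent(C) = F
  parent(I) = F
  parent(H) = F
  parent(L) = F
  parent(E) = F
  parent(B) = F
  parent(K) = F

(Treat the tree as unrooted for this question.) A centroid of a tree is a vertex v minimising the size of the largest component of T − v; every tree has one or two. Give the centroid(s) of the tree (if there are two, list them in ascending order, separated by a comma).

F

Delete F: the remaining components have sizes 3, 2, 1, 1, 1, 1, 1, 1. Max 3 ≤ 6, so F is a centroid.
No neighbour of F does as well, so F is the unique centroid.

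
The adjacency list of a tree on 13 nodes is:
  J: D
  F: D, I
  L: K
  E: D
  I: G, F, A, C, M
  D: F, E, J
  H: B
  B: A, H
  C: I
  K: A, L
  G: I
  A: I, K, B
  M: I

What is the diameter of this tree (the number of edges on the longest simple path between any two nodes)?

Starting from J, a farthest node is L at distance 6.
One longest path: J-D-F-I-A-K-L.
So the diameter is 6.

6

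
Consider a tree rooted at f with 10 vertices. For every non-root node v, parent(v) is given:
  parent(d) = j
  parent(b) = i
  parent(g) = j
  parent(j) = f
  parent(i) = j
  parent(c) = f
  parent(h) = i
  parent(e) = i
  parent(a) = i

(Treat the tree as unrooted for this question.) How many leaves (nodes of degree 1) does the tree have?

Degree-1 nodes: a, b, c, d, e, g, h — 7 of them.

7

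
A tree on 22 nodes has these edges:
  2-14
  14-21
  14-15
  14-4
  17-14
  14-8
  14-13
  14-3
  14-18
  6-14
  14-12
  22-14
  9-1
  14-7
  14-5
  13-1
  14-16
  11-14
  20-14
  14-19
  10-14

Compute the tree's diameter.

Starting from 9, a farthest node is 17 at distance 4.
One longest path: 9 – 1 – 13 – 14 – 17.
So the diameter is 4.

4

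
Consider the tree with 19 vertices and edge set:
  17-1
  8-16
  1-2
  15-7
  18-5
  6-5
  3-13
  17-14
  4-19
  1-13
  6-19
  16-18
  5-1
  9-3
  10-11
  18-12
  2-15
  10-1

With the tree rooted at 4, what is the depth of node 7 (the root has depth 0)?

7

4–19–6–5–1–2–15–7 — 7 edges.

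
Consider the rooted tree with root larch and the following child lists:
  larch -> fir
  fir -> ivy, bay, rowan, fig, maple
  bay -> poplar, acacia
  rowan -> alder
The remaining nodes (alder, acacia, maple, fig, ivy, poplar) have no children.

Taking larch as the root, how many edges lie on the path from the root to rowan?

Path from larch to rowan: larch – fir – rowan, which has 2 edges.

2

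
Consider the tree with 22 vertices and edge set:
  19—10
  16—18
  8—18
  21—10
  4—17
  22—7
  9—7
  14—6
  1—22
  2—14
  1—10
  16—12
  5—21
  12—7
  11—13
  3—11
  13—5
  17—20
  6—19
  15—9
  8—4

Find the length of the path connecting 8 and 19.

8 – 18 – 16 – 12 – 7 – 22 – 1 – 10 – 19: 8 edges.

8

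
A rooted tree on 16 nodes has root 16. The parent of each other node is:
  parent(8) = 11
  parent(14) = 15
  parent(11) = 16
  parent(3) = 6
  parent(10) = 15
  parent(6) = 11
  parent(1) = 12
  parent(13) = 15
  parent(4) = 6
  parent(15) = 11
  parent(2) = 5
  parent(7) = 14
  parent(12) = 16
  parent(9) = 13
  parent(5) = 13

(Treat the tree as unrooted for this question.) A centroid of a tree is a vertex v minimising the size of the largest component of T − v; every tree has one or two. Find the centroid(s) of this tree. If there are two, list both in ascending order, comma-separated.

11, 15

If 11 is removed the pieces have sizes 8, 3, 3, 1, all ≤ ⌊16/2⌋ = 8.
Its neighbour 15 also leaves a largest component of size 8, so both are centroids.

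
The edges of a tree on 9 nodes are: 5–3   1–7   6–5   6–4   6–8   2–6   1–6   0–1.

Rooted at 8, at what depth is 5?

2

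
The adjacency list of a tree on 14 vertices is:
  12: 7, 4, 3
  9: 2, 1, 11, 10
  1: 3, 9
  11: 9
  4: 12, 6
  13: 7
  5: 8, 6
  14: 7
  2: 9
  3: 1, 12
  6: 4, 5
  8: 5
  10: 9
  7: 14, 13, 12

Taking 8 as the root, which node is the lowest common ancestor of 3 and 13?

Path 3→root: 3 12 4 6 5 8; path 13→root: 13 7 12 4 6 5 8.
First common node: 12.

12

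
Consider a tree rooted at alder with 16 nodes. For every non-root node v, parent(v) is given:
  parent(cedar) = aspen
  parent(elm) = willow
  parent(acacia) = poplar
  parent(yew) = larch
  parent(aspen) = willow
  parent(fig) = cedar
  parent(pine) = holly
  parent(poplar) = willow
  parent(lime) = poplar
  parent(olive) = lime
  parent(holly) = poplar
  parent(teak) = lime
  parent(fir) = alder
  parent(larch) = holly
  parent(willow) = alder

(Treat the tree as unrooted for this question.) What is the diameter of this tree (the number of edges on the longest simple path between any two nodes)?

A longest path is fig - cedar - aspen - willow - poplar - holly - larch - yew, with 7 edges.

7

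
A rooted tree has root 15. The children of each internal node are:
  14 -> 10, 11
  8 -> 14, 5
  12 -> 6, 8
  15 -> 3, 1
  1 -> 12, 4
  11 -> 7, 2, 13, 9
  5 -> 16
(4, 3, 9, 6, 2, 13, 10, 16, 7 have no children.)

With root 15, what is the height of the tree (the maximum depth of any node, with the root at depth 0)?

6

13 sits deepest: 15 – 1 – 12 – 8 – 14 – 11 – 13 — 6 edges from the root.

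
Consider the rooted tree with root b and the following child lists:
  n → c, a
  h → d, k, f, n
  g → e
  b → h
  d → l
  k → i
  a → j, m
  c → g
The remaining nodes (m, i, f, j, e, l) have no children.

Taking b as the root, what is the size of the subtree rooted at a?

3

The subtree rooted at a contains: a, j, m — 3 nodes.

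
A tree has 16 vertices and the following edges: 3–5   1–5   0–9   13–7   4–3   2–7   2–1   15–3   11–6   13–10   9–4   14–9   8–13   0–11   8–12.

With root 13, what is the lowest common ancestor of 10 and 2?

Ancestors of 10 (toward the root): 10, 13.
Ancestors of 2: 2, 7, 13.
The deepest node appearing in both lists is 13.

13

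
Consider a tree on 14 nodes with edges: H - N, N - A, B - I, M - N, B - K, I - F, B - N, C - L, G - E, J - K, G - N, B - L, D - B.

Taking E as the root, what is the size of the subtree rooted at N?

12

The subtree rooted at N contains: N, B, A, M, H, K, I, L, D, J, F, C — 12 nodes.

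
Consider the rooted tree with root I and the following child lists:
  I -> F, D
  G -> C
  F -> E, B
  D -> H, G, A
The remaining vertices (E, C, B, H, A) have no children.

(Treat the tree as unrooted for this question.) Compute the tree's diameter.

A longest path is C - G - D - I - F - B, with 5 edges.

5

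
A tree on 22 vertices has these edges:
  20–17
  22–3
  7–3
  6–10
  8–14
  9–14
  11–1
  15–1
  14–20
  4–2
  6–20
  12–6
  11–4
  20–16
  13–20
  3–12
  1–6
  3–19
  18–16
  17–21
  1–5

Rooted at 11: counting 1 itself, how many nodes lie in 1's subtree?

19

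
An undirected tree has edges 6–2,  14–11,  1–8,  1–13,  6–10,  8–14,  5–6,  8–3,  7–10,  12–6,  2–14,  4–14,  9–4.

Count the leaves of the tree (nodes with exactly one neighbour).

The leaves are 3, 5, 7, 9, 11, 12, 13.
That is 7 leaves.

7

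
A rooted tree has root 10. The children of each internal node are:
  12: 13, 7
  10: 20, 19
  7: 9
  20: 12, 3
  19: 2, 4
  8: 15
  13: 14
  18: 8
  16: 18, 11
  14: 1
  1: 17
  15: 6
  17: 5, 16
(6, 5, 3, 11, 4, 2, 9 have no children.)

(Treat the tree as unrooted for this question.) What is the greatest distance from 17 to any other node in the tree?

The node farthest from 17 is 2 (4 also at distance 8), via 17–1–14–13–12–20–10–19–2 — 8 edges.

8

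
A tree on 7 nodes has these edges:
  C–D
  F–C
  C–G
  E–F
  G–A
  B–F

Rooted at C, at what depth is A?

Climbing from A to the root: A–G–C. That's 2 steps.

2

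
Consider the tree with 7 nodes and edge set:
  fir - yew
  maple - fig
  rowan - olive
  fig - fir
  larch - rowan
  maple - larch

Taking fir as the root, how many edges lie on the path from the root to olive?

5

Climbing from olive to the root: olive – rowan – larch – maple – fig – fir. That's 5 steps.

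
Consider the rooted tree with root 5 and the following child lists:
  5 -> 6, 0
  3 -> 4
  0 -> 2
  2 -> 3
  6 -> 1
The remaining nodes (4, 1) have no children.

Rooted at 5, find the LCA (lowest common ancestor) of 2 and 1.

2's ancestor chain is 2, 0, 5 and 1's is 1, 6, 5; they first meet at 5.

5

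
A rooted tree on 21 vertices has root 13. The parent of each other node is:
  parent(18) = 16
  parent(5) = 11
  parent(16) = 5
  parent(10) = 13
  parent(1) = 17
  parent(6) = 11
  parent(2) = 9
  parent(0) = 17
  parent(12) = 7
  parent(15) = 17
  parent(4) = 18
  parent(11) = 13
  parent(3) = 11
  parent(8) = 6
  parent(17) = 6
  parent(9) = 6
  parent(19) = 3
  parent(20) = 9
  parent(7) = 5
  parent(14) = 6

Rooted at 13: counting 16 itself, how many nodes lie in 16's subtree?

Descendants of 16 (including itself): 16, 18, 4. That's 3.

3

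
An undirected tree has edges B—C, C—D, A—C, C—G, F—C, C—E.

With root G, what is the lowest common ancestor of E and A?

E's ancestor chain is E, C, G and A's is A, C, G; they first meet at C.

C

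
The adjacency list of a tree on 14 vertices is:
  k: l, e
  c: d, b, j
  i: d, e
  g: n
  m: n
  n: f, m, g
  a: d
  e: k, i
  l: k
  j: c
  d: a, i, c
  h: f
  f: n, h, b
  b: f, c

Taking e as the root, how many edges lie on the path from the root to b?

4

Climbing from b to the root: b–c–d–i–e. That's 4 steps.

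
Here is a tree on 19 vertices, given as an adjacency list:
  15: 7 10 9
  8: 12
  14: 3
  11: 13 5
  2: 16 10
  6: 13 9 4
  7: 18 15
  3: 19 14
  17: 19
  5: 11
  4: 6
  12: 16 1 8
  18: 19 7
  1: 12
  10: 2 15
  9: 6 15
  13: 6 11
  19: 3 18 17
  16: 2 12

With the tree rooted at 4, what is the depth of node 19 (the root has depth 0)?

Path from 4 to 19: 4 – 6 – 9 – 15 – 7 – 18 – 19, which has 6 edges.

6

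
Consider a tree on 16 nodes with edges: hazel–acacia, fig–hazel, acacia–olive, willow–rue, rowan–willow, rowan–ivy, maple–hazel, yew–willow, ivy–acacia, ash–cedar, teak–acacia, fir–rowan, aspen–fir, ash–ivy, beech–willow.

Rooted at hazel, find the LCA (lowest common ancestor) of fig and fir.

fig's ancestor chain is fig, hazel and fir's is fir, rowan, ivy, acacia, hazel; they first meet at hazel.

hazel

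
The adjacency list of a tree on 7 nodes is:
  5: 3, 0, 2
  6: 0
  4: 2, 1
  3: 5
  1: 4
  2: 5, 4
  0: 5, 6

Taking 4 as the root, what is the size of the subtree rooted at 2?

The subtree rooted at 2 contains: 2, 5, 0, 3, 6 — 5 nodes.

5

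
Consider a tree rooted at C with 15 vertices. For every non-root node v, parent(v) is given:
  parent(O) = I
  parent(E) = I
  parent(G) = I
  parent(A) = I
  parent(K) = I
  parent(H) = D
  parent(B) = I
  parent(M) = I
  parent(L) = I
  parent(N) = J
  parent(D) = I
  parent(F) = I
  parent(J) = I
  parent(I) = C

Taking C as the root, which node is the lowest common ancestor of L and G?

I

Ancestors of L (toward the root): L, I, C.
Ancestors of G: G, I, C.
The deepest node appearing in both lists is I.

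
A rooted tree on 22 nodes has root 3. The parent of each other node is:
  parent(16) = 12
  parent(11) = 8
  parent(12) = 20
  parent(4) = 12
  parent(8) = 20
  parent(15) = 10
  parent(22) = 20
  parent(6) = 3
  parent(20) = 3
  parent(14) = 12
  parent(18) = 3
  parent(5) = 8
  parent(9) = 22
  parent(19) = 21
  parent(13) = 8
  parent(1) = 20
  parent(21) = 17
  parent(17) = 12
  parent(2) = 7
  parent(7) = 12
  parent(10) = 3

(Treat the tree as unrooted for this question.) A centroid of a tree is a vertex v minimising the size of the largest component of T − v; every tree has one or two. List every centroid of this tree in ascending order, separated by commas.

Removing 20 splits the tree into components of sizes 9, 5, 4, 2, 1; the largest is 9 ≤ ⌊22/2⌋ = 11.
Every other node leaves some component of size > 11, so the centroid is unique.

20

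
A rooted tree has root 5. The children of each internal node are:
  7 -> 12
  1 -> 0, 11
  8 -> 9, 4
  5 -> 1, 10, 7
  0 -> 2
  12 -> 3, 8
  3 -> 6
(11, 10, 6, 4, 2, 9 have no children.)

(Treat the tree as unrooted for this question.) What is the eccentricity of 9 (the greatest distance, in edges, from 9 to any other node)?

7

Distances from 9 peak at 7, attained at 2.
9-8-12-7-5-1-0-2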